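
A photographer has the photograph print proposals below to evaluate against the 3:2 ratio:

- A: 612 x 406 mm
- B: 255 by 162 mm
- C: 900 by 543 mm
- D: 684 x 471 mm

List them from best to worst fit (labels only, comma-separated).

A, D, B, C

Ratios: A = 612 / 406 ≈ 1.507; B = 255 / 162 ≈ 1.574; C = 900 / 543 ≈ 1.657; D = 684 / 471 ≈ 1.452.
|Δ from 1.500|: A 0.007; B 0.074; C 0.157; D 0.048.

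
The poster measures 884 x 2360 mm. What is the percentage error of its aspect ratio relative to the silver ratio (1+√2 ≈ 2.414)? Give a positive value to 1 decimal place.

10.6%

Ratio = 2360 / 884 ≈ 2.6697.
Ideal silver ratio ≈ 2.4142. |2.6697 − 2.4142| / 2.4142 ≈ 10.58% → 10.6%.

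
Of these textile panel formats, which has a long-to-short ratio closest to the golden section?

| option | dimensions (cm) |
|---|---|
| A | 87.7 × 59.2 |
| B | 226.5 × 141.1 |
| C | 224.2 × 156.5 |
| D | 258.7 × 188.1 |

Target golden ratio ≈ 1.618.
A: 1.481 (Δ0.137)  B: 1.605 (Δ0.013)  C: 1.433 (Δ0.185)  D: 1.375 (Δ0.243)

B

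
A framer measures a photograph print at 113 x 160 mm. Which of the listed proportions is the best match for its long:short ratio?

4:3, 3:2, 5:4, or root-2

160/113 ≈ 1.416. Nearest candidates are root-2 (1.414, off by 0.002) and 4:3 (1.333, off by 0.083).

root-2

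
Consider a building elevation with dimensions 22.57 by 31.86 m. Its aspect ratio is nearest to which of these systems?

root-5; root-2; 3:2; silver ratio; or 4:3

root-2

Ratio = 31.86 / 22.57 ≈ 1.412.
Distances: root-5 2.236 (Δ 0.824); root-2 1.414 (Δ 0.002); 3:2 1.500 (Δ 0.088); silver ratio 2.414 (Δ 1.002); 4:3 1.333 (Δ 0.079).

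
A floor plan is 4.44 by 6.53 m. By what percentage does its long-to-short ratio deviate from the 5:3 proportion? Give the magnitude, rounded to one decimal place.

11.8%

Ratio = 6.53 / 4.44 ≈ 1.4707.
Ideal 5:3 ≈ 1.6667. |1.4707 − 1.6667| / 1.6667 ≈ 11.76% → 11.8%.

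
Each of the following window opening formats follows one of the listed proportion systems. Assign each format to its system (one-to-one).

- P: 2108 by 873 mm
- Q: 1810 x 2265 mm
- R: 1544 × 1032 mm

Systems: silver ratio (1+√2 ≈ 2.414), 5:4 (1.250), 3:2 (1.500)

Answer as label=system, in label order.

P=silver ratio, Q=5:4, R=3:2

Ratios: P ≈ 2.415; Q ≈ 1.251; R ≈ 1.496.
Targets: silver ratio ≈ 2.414; 5:4 ≈ 1.250; 3:2 ≈ 1.500.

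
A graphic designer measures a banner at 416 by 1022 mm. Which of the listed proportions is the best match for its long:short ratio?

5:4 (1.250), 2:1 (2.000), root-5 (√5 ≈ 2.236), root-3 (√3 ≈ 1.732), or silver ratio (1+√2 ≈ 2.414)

silver ratio

1022/416 ≈ 2.457. Nearest candidates are silver ratio (2.414, off by 0.043) and root-5 (2.236, off by 0.221).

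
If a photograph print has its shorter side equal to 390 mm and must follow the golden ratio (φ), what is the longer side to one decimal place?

golden ratio ≈ 1.61803.
Longer side = 390 × 1.61803 ≈ 631.032 → 631.0 mm.

631.0 mm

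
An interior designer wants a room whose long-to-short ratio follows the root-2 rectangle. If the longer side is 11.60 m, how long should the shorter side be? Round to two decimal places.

root-2 ≈ 1.41421.
Shorter side = 11.60 ÷ 1.41421 ≈ 8.2025 → 8.20 m.

8.20 m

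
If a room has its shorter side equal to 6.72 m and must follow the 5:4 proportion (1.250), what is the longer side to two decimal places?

5:4 = 1.25000.
Longer side = 6.72 × 1.25000 ≈ 8.4000 → 8.40 m.

8.40 m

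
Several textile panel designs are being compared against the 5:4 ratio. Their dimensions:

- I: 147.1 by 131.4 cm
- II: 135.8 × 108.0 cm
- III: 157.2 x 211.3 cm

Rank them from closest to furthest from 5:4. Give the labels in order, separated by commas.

II, III, I

Ratios: I = 147.1 / 131.4 ≈ 1.119; II = 135.8 / 108.0 ≈ 1.257; III = 211.3 / 157.2 ≈ 1.344.
|Δ from 1.250|: I 0.131; II 0.007; III 0.094.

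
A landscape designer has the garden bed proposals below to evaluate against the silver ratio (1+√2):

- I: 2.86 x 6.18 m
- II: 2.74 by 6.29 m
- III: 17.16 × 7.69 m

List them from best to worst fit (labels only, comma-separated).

I: 6.18/2.86 ≈ 2.161 → |2.161 − 2.414| = 0.253
II: 6.29/2.74 ≈ 2.296 → |2.296 − 2.414| = 0.118
III: 17.16/7.69 ≈ 2.231 → |2.231 − 2.414| = 0.183

II, III, I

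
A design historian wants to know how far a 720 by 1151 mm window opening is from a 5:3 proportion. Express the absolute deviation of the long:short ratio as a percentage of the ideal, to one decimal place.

4.1%

Ratio = 1151 / 720 ≈ 1.5986.
Ideal 5:3 ≈ 1.6667. |1.5986 − 1.6667| / 1.6667 ≈ 4.09% → 4.1%.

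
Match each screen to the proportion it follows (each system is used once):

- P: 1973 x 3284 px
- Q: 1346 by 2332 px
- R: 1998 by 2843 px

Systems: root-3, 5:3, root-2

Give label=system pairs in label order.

Ratios: P ≈ 1.664; Q ≈ 1.733; R ≈ 1.423.
Targets: root-3 ≈ 1.732; 5:3 ≈ 1.667; root-2 ≈ 1.414.

P=5:3, Q=root-3, R=root-2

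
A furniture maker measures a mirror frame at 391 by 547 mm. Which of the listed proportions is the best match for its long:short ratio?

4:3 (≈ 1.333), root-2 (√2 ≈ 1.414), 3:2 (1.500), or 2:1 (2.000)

root-2

547/391 ≈ 1.399. Nearest candidates are root-2 (1.414, off by 0.015) and 4:3 (1.333, off by 0.066).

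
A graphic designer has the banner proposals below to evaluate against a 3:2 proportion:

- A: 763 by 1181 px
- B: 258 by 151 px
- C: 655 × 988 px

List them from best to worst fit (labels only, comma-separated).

C, A, B

Ratios: A = 1181 / 763 ≈ 1.548; B = 258 / 151 ≈ 1.709; C = 988 / 655 ≈ 1.508.
|Δ from 1.500|: A 0.048; B 0.209; C 0.008.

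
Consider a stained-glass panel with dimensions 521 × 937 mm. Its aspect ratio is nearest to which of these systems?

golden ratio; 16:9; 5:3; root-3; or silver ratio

937/521 ≈ 1.798. Nearest candidates are 16:9 (1.778, off by 0.020) and root-3 (1.732, off by 0.066).

16:9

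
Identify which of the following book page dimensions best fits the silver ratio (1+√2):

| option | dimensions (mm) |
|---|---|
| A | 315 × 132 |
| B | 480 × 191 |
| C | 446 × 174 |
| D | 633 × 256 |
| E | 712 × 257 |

A

Ratios (long/short): A ≈ 2.386; B ≈ 2.513; C ≈ 2.563; D ≈ 2.473; E ≈ 2.770.
silver ratio ≈ 2.414; option A is nearest (Δ 0.028).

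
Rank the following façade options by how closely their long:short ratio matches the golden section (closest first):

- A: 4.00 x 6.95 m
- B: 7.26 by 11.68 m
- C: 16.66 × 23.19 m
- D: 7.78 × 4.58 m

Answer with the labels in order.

B, D, A, C

Ratios: A = 6.95 / 4.00 ≈ 1.738; B = 11.68 / 7.26 ≈ 1.609; C = 23.19 / 16.66 ≈ 1.392; D = 7.78 / 4.58 ≈ 1.699.
|Δ from 1.618|: A 0.120; B 0.009; C 0.226; D 0.081.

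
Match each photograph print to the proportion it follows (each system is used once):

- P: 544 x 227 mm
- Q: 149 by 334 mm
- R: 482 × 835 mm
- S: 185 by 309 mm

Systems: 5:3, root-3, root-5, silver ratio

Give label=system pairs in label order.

P=silver ratio, Q=root-5, R=root-3, S=5:3

Ratios: P ≈ 2.396; Q ≈ 2.242; R ≈ 1.732; S ≈ 1.670.
Targets: 5:3 ≈ 1.667; root-3 ≈ 1.732; root-5 ≈ 2.236; silver ratio ≈ 2.414.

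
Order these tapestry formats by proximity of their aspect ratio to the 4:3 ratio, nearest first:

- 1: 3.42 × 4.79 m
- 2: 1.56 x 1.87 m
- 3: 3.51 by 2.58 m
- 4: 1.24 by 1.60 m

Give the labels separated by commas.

1: 4.79/3.42 ≈ 1.401 → |1.401 − 1.333| = 0.068
2: 1.87/1.56 ≈ 1.199 → |1.199 − 1.333| = 0.134
3: 3.51/2.58 ≈ 1.360 → |1.360 − 1.333| = 0.027
4: 1.60/1.24 ≈ 1.290 → |1.290 − 1.333| = 0.043

3, 4, 1, 2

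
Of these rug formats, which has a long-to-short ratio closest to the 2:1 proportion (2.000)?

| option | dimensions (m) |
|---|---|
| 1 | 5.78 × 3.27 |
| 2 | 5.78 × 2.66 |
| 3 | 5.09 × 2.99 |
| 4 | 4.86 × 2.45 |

4

Ratios (long/short): 1 ≈ 1.768; 2 ≈ 2.173; 3 ≈ 1.702; 4 ≈ 1.984.
2:1 ≈ 2.000; option 4 is nearest (Δ 0.016).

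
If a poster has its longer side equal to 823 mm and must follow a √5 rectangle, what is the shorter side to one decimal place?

368.1 mm

root-5 ≈ 2.23607.
Shorter side = 823 ÷ 2.23607 ≈ 368.056 → 368.1 mm.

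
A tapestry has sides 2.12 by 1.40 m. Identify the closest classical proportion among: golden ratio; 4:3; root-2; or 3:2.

3:2

2.12/1.40 ≈ 1.514. Nearest candidates are 3:2 (1.500, off by 0.014) and root-2 (1.414, off by 0.100).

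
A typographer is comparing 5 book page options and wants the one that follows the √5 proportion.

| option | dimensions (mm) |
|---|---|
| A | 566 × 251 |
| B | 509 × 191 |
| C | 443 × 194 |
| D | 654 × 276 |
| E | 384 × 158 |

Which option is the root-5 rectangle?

A

Target root-5 ≈ 2.236.
A: 2.255 (Δ0.019)  B: 2.665 (Δ0.429)  C: 2.284 (Δ0.048)  D: 2.370 (Δ0.134)  E: 2.430 (Δ0.194)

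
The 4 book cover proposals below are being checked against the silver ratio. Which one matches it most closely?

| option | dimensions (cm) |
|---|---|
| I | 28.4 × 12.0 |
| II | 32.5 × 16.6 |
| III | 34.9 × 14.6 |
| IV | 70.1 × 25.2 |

III

Ratios (long/short): I ≈ 2.367; II ≈ 1.958; III ≈ 2.390; IV ≈ 2.782.
silver ratio ≈ 2.414; option III is nearest (Δ 0.024).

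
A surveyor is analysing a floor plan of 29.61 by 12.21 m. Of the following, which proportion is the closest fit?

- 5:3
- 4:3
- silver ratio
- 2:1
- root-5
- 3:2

silver ratio

29.61/12.21 ≈ 2.425. Nearest candidates are silver ratio (2.414, off by 0.011) and root-5 (2.236, off by 0.189).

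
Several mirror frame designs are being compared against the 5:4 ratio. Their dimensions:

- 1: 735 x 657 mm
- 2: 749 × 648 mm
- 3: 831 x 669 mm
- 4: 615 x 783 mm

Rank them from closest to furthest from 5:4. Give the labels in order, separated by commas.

1: 735/657 ≈ 1.119 → |1.119 − 1.250| = 0.131
2: 749/648 ≈ 1.156 → |1.156 − 1.250| = 0.094
3: 831/669 ≈ 1.242 → |1.242 − 1.250| = 0.008
4: 783/615 ≈ 1.273 → |1.273 − 1.250| = 0.023

3, 4, 2, 1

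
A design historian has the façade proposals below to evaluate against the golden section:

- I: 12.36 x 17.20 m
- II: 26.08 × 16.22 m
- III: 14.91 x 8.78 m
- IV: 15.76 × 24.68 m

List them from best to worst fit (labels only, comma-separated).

II, IV, III, I

Ratios: I = 17.20 / 12.36 ≈ 1.392; II = 26.08 / 16.22 ≈ 1.608; III = 14.91 / 8.78 ≈ 1.698; IV = 24.68 / 15.76 ≈ 1.566.
|Δ from 1.618|: I 0.226; II 0.010; III 0.080; IV 0.052.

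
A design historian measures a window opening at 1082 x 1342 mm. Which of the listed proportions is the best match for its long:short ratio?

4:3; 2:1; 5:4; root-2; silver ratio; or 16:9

1342/1082 ≈ 1.240. Nearest candidates are 5:4 (1.250, off by 0.010) and 4:3 (1.333, off by 0.093).

5:4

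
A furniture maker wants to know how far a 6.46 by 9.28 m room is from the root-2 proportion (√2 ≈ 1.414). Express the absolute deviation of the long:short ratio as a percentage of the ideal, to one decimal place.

Ratio = 9.28 / 6.46 ≈ 1.4365.
Ideal root-2 ≈ 1.4142. |1.4365 − 1.4142| / 1.4142 ≈ 1.58% → 1.6%.

1.6%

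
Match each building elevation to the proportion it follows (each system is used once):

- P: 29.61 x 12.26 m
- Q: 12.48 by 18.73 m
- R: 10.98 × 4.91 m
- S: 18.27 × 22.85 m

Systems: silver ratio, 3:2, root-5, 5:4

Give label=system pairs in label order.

P = 29.61/12.26 ≈ 2.415 → silver ratio (2.414)
Q = 18.73/12.48 ≈ 1.501 → 3:2 (1.500)
R = 10.98/4.91 ≈ 2.236 → root-5 (2.236)
S = 22.85/18.27 ≈ 1.251 → 5:4 (1.250)

P=silver ratio, Q=3:2, R=root-5, S=5:4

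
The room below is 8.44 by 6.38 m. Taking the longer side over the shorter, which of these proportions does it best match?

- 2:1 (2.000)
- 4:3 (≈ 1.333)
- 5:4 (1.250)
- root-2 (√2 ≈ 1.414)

4:3

Ratio = 8.44 / 6.38 ≈ 1.323.
Distances: 2:1 2.000 (Δ 0.677); 4:3 1.333 (Δ 0.010); 5:4 1.250 (Δ 0.073); root-2 1.414 (Δ 0.091).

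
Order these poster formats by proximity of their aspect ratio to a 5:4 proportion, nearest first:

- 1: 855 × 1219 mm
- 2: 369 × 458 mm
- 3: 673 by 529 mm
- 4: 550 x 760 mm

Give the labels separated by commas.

Ratios: 1 = 1219 / 855 ≈ 1.426; 2 = 458 / 369 ≈ 1.241; 3 = 673 / 529 ≈ 1.272; 4 = 760 / 550 ≈ 1.382.
|Δ from 1.250|: 1 0.176; 2 0.009; 3 0.022; 4 0.132.

2, 3, 4, 1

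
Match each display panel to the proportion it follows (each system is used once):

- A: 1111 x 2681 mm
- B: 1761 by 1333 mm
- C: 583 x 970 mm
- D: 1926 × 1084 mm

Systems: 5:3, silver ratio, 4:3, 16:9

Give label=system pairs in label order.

Ratios: A ≈ 2.413; B ≈ 1.321; C ≈ 1.664; D ≈ 1.777.
Targets: 5:3 ≈ 1.667; silver ratio ≈ 2.414; 4:3 ≈ 1.333; 16:9 ≈ 1.778.

A=silver ratio, B=4:3, C=5:3, D=16:9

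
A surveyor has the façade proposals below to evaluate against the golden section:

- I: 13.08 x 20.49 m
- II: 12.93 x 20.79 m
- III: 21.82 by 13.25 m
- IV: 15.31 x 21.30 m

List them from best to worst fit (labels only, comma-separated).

Ratios: I = 20.49 / 13.08 ≈ 1.567; II = 20.79 / 12.93 ≈ 1.608; III = 21.82 / 13.25 ≈ 1.647; IV = 21.30 / 15.31 ≈ 1.391.
|Δ from 1.618|: I 0.051; II 0.010; III 0.029; IV 0.227.

II, III, I, IV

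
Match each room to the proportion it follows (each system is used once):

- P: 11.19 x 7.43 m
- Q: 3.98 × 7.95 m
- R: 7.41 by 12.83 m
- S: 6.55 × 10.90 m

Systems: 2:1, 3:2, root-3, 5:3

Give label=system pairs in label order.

P=3:2, Q=2:1, R=root-3, S=5:3

P = 11.19/7.43 ≈ 1.506 → 3:2 (1.500)
Q = 7.95/3.98 ≈ 1.997 → 2:1 (2.000)
R = 12.83/7.41 ≈ 1.731 → root-3 (1.732)
S = 10.90/6.55 ≈ 1.664 → 5:3 (1.667)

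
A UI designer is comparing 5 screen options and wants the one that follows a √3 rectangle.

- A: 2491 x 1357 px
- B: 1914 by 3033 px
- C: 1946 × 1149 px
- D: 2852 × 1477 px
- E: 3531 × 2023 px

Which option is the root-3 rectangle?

E

Target root-3 ≈ 1.732.
A: 1.836 (Δ0.104)  B: 1.585 (Δ0.147)  C: 1.694 (Δ0.038)  D: 1.931 (Δ0.199)  E: 1.745 (Δ0.013)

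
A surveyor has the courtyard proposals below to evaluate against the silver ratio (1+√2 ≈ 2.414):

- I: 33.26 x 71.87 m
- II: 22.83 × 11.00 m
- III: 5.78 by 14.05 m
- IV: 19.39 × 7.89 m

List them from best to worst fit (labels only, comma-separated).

I: 71.87/33.26 ≈ 2.161 → |2.161 − 2.414| = 0.253
II: 22.83/11.00 ≈ 2.075 → |2.075 − 2.414| = 0.339
III: 14.05/5.78 ≈ 2.431 → |2.431 − 2.414| = 0.017
IV: 19.39/7.89 ≈ 2.458 → |2.458 − 2.414| = 0.044

III, IV, I, II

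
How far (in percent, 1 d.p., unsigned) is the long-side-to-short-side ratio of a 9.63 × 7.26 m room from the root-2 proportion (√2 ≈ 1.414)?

6.2%

Ratio = 9.63 / 7.26 ≈ 1.3264.
Ideal root-2 ≈ 1.4142. |1.3264 − 1.4142| / 1.4142 ≈ 6.21% → 6.2%.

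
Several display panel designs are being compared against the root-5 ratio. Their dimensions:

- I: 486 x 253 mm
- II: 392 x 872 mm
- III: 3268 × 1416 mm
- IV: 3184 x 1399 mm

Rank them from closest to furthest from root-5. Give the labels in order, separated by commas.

II, IV, III, I

I: 486/253 ≈ 1.921 → |1.921 − 2.236| = 0.315
II: 872/392 ≈ 2.224 → |2.224 − 2.236| = 0.012
III: 3268/1416 ≈ 2.308 → |2.308 − 2.236| = 0.072
IV: 3184/1399 ≈ 2.276 → |2.276 − 2.236| = 0.040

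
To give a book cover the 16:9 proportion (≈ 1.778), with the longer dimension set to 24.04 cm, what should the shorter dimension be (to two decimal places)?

13.52 cm

16:9 ≈ 1.77778.
Shorter side = 24.04 ÷ 1.77778 ≈ 13.5225 → 13.52 cm.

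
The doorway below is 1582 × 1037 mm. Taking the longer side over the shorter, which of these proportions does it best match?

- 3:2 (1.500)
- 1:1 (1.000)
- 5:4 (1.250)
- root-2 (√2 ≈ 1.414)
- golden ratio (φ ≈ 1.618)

3:2

Ratio = 1582 / 1037 ≈ 1.526.
Distances: 3:2 1.500 (Δ 0.026); 1:1 1.000 (Δ 0.526); 5:4 1.250 (Δ 0.276); root-2 1.414 (Δ 0.112); golden ratio 1.618 (Δ 0.092).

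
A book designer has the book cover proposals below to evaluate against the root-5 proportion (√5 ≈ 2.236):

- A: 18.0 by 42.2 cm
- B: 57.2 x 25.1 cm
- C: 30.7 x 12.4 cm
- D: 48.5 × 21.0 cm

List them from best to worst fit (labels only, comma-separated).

Ratios: A = 42.2 / 18.0 ≈ 2.344; B = 57.2 / 25.1 ≈ 2.279; C = 30.7 / 12.4 ≈ 2.476; D = 48.5 / 21.0 ≈ 2.310.
|Δ from 2.236|: A 0.108; B 0.043; C 0.240; D 0.074.

B, D, A, C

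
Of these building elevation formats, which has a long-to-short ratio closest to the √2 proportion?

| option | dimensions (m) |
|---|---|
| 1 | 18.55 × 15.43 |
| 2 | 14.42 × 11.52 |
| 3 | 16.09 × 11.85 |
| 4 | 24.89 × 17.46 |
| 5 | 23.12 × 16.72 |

4

Ratios (long/short): 1 ≈ 1.202; 2 ≈ 1.252; 3 ≈ 1.358; 4 ≈ 1.426; 5 ≈ 1.383.
root-2 ≈ 1.414; option 4 is nearest (Δ 0.012).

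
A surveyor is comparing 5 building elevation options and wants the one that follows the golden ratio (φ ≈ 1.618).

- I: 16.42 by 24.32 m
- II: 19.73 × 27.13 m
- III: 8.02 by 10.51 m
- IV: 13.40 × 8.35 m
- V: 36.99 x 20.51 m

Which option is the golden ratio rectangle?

IV

Ratios (long/short): I ≈ 1.481; II ≈ 1.375; III ≈ 1.310; IV ≈ 1.605; V ≈ 1.804.
golden ratio ≈ 1.618; option IV is nearest (Δ 0.013).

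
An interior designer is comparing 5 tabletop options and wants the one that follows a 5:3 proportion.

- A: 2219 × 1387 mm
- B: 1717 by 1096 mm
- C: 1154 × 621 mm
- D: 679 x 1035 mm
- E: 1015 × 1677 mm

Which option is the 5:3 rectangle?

E

Target 5:3 ≈ 1.667.
A: 1.600 (Δ0.067)  B: 1.567 (Δ0.100)  C: 1.858 (Δ0.191)  D: 1.524 (Δ0.143)  E: 1.652 (Δ0.015)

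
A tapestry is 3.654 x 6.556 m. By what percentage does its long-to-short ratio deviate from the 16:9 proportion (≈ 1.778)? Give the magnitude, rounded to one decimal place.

Ratio = 6.556 / 3.654 ≈ 1.7942.
Ideal 16:9 ≈ 1.7778. |1.7942 − 1.7778| / 1.7778 ≈ 0.92% → 0.9%.

0.9%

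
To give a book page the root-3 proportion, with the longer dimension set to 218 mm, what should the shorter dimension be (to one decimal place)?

root-3 ≈ 1.73205.
Shorter side = 218 ÷ 1.73205 ≈ 125.862 → 125.9 mm.

125.9 mm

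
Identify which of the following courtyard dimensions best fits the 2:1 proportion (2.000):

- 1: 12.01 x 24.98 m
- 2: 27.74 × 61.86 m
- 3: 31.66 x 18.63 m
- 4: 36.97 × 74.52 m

4

Ratios (long/short): 1 ≈ 2.080; 2 ≈ 2.230; 3 ≈ 1.699; 4 ≈ 2.016.
2:1 ≈ 2.000; option 4 is nearest (Δ 0.016).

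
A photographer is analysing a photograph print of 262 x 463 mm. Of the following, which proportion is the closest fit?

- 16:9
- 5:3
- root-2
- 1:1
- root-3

Ratio = 463 / 262 ≈ 1.767.
Distances: 16:9 1.778 (Δ 0.011); 5:3 1.667 (Δ 0.100); root-2 1.414 (Δ 0.353); 1:1 1.000 (Δ 0.767); root-3 1.732 (Δ 0.035).

16:9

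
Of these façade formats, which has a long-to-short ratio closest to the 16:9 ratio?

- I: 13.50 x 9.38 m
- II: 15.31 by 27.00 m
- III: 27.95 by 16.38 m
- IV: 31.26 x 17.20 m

II

Target 16:9 ≈ 1.778.
I: 1.439 (Δ0.339)  II: 1.764 (Δ0.014)  III: 1.706 (Δ0.072)  IV: 1.817 (Δ0.039)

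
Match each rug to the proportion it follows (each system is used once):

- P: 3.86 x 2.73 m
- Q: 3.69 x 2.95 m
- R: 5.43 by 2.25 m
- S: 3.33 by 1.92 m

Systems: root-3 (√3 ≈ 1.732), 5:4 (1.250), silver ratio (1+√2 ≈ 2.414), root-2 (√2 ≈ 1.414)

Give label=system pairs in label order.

P=root-2, Q=5:4, R=silver ratio, S=root-3

P = 3.86/2.73 ≈ 1.414 → root-2 (1.414)
Q = 3.69/2.95 ≈ 1.251 → 5:4 (1.250)
R = 5.43/2.25 ≈ 2.413 → silver ratio (2.414)
S = 3.33/1.92 ≈ 1.734 → root-3 (1.732)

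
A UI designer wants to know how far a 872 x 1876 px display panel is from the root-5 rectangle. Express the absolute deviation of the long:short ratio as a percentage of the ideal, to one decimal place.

3.8%

Ratio = 1876 / 872 ≈ 2.1514.
Ideal root-5 ≈ 2.2361. |2.1514 − 2.2361| / 2.2361 ≈ 3.79% → 3.8%.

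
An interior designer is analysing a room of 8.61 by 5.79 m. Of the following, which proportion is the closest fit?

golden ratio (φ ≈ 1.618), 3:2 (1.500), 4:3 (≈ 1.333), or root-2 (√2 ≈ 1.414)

3:2

Ratio = 8.61 / 5.79 ≈ 1.487.
Distances: golden ratio 1.618 (Δ 0.131); 3:2 1.500 (Δ 0.013); 4:3 1.333 (Δ 0.154); root-2 1.414 (Δ 0.073).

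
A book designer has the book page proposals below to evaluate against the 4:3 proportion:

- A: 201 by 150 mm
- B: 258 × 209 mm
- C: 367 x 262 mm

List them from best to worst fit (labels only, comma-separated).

A: 201/150 ≈ 1.340 → |1.340 − 1.333| = 0.007
B: 258/209 ≈ 1.234 → |1.234 − 1.333| = 0.099
C: 367/262 ≈ 1.401 → |1.401 − 1.333| = 0.068

A, C, B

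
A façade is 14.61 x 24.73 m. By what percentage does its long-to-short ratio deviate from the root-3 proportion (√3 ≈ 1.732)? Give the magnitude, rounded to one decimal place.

2.3%

Ratio = 24.73 / 14.61 ≈ 1.6927.
Ideal root-3 ≈ 1.7321. |1.6927 − 1.7321| / 1.7321 ≈ 2.27% → 2.3%.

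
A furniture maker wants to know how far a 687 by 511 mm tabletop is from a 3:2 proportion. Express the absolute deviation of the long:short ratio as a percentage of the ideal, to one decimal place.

10.4%

Ratio = 687 / 511 ≈ 1.3444.
Ideal 3:2 = 1.5000. |1.3444 − 1.5000| / 1.5000 ≈ 10.37% → 10.4%.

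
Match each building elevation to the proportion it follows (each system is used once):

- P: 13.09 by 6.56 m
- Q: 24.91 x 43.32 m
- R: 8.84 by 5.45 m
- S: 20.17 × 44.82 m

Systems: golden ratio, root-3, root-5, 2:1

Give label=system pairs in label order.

P=2:1, Q=root-3, R=golden ratio, S=root-5

P = 13.09/6.56 ≈ 1.995 → 2:1 (2.000)
Q = 43.32/24.91 ≈ 1.739 → root-3 (1.732)
R = 8.84/5.45 ≈ 1.622 → golden ratio (1.618)
S = 44.82/20.17 ≈ 2.222 → root-5 (2.236)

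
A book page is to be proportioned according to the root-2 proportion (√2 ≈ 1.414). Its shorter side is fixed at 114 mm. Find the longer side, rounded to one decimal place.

161.2 mm

root-2 ≈ 1.41421.
Longer side = 114 × 1.41421 ≈ 161.220 → 161.2 mm.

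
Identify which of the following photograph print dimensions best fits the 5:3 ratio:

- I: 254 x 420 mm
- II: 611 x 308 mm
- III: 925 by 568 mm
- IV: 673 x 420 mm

I

Ratios (long/short): I ≈ 1.654; II ≈ 1.984; III ≈ 1.629; IV ≈ 1.602.
5:3 ≈ 1.667; option I is nearest (Δ 0.013).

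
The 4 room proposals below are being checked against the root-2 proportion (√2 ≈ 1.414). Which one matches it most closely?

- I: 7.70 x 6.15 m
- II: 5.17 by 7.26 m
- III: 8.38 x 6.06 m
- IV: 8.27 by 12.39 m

Target root-2 ≈ 1.414.
I: 1.252 (Δ0.162)  II: 1.404 (Δ0.010)  III: 1.383 (Δ0.031)  IV: 1.498 (Δ0.084)

II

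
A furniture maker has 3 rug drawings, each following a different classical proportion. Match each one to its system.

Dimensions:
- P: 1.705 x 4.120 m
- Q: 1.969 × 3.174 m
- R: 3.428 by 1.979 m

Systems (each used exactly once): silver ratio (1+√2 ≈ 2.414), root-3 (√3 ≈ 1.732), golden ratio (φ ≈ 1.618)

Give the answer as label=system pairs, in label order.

P = 4.120/1.705 ≈ 2.416 → silver ratio (2.414)
Q = 3.174/1.969 ≈ 1.612 → golden ratio (1.618)
R = 3.428/1.979 ≈ 1.732 → root-3 (1.732)

P=silver ratio, Q=golden ratio, R=root-3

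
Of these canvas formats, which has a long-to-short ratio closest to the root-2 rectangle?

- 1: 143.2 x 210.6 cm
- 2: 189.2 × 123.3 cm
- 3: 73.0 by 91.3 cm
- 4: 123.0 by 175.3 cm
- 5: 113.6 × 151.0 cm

4

Ratios (long/short): 1 ≈ 1.471; 2 ≈ 1.534; 3 ≈ 1.251; 4 ≈ 1.425; 5 ≈ 1.329.
root-2 ≈ 1.414; option 4 is nearest (Δ 0.011).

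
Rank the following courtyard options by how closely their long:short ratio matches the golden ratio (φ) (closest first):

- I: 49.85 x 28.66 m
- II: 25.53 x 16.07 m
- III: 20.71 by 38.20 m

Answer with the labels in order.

I: 49.85/28.66 ≈ 1.739 → |1.739 − 1.618| = 0.121
II: 25.53/16.07 ≈ 1.589 → |1.589 − 1.618| = 0.029
III: 38.20/20.71 ≈ 1.845 → |1.845 − 1.618| = 0.227

II, I, III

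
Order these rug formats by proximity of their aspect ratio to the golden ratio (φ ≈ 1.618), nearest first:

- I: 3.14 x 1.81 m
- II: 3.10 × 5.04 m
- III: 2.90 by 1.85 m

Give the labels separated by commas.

I: 3.14/1.81 ≈ 1.735 → |1.735 − 1.618| = 0.117
II: 5.04/3.10 ≈ 1.626 → |1.626 − 1.618| = 0.008
III: 2.90/1.85 ≈ 1.568 → |1.568 − 1.618| = 0.050

II, III, I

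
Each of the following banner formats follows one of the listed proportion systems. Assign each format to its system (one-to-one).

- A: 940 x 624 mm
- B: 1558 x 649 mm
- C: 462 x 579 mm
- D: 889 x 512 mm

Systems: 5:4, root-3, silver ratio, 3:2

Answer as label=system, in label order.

Ratios: A ≈ 1.506; B ≈ 2.401; C ≈ 1.253; D ≈ 1.736.
Targets: 5:4 ≈ 1.250; root-3 ≈ 1.732; silver ratio ≈ 2.414; 3:2 ≈ 1.500.

A=3:2, B=silver ratio, C=5:4, D=root-3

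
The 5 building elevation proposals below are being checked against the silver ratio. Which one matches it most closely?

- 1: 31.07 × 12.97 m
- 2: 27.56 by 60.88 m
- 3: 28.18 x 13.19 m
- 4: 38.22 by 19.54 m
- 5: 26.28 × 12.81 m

1

Ratios (long/short): 1 ≈ 2.396; 2 ≈ 2.209; 3 ≈ 2.136; 4 ≈ 1.956; 5 ≈ 2.052.
silver ratio ≈ 2.414; option 1 is nearest (Δ 0.018).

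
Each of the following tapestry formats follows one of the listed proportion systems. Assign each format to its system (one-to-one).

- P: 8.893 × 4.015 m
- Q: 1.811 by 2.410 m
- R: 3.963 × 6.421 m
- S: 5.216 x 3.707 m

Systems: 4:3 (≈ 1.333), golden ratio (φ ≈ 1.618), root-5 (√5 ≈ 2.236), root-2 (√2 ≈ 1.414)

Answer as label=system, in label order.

P = 8.893/4.015 ≈ 2.215 → root-5 (2.236)
Q = 2.410/1.811 ≈ 1.331 → 4:3 (1.333)
R = 6.421/3.963 ≈ 1.620 → golden ratio (1.618)
S = 5.216/3.707 ≈ 1.407 → root-2 (1.414)

P=root-5, Q=4:3, R=golden ratio, S=root-2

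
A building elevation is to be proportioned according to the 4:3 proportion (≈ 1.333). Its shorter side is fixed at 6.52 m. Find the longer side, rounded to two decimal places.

4:3 ≈ 1.33333.
Longer side = 6.52 × 1.33333 ≈ 8.6933 → 8.69 m.

8.69 m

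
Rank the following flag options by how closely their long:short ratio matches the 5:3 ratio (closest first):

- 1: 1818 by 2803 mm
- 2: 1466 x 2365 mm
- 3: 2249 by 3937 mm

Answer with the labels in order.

2, 3, 1

Ratios: 1 = 2803 / 1818 ≈ 1.542; 2 = 2365 / 1466 ≈ 1.613; 3 = 3937 / 2249 ≈ 1.751.
|Δ from 1.667|: 1 0.125; 2 0.054; 3 0.084.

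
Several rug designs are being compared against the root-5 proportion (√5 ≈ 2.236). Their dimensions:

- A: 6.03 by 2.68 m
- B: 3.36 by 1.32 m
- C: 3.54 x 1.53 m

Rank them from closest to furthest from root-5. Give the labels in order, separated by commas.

Ratios: A = 6.03 / 2.68 ≈ 2.250; B = 3.36 / 1.32 ≈ 2.545; C = 3.54 / 1.53 ≈ 2.314.
|Δ from 2.236|: A 0.014; B 0.309; C 0.078.

A, C, B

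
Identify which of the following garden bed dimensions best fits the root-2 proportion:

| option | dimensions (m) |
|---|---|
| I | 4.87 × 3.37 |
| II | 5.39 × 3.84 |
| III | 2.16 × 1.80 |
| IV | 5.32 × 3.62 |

Ratios (long/short): I ≈ 1.445; II ≈ 1.404; III ≈ 1.200; IV ≈ 1.470.
root-2 ≈ 1.414; option II is nearest (Δ 0.010).

II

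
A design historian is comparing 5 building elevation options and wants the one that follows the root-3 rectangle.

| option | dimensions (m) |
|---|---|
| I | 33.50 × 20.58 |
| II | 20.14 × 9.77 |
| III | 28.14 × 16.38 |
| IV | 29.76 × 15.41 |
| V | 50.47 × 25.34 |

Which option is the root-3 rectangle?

Target root-3 ≈ 1.732.
I: 1.628 (Δ0.104)  II: 2.061 (Δ0.329)  III: 1.718 (Δ0.014)  IV: 1.931 (Δ0.199)  V: 1.992 (Δ0.260)

III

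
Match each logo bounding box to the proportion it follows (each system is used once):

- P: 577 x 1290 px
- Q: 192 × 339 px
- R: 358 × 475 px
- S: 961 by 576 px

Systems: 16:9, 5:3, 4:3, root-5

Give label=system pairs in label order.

P=root-5, Q=16:9, R=4:3, S=5:3

P = 1290/577 ≈ 2.236 → root-5 (2.236)
Q = 339/192 ≈ 1.766 → 16:9 (1.778)
R = 475/358 ≈ 1.327 → 4:3 (1.333)
S = 961/576 ≈ 1.668 → 5:3 (1.667)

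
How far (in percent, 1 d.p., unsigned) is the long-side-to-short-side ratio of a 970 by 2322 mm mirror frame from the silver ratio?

0.8%

Ratio = 2322 / 970 ≈ 2.3938.
Ideal silver ratio ≈ 2.4142. |2.3938 − 2.4142| / 2.4142 ≈ 0.85% → 0.8%.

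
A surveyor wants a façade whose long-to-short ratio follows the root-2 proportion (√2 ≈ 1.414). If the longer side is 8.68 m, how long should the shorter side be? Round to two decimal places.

root-2 ≈ 1.41421.
Shorter side = 8.68 ÷ 1.41421 ≈ 6.1377 → 6.14 m.

6.14 m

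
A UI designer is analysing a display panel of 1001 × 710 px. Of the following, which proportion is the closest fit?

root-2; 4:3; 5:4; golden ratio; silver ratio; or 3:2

root-2

1001/710 ≈ 1.410. Nearest candidates are root-2 (1.414, off by 0.004) and 4:3 (1.333, off by 0.077).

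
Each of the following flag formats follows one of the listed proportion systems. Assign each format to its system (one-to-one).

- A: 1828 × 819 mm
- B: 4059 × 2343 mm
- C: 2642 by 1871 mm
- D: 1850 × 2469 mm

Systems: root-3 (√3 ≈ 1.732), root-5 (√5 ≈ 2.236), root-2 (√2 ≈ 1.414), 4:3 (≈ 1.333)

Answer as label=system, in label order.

Ratios: A ≈ 2.232; B ≈ 1.732; C ≈ 1.412; D ≈ 1.335.
Targets: root-3 ≈ 1.732; root-5 ≈ 2.236; root-2 ≈ 1.414; 4:3 ≈ 1.333.

A=root-5, B=root-3, C=root-2, D=4:3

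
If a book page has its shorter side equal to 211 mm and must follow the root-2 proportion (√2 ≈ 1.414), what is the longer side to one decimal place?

298.4 mm

root-2 ≈ 1.41421.
Longer side = 211 × 1.41421 ≈ 298.398 → 298.4 mm.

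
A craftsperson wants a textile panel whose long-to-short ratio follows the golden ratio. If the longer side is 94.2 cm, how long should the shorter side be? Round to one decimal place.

golden ratio ≈ 1.61803.
Shorter side = 94.2 ÷ 1.61803 ≈ 58.219 → 58.2 cm.

58.2 cm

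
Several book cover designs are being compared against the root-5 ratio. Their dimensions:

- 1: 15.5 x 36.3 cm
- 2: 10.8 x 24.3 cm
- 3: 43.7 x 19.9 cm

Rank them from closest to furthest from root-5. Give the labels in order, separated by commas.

Ratios: 1 = 36.3 / 15.5 ≈ 2.342; 2 = 24.3 / 10.8 ≈ 2.250; 3 = 43.7 / 19.9 ≈ 2.196.
|Δ from 2.236|: 1 0.106; 2 0.014; 3 0.040.

2, 3, 1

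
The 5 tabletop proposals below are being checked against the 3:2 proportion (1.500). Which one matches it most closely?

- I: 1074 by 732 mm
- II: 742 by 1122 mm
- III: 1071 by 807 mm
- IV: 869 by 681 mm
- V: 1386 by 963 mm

II

Ratios (long/short): I ≈ 1.467; II ≈ 1.512; III ≈ 1.327; IV ≈ 1.276; V ≈ 1.439.
3:2 ≈ 1.500; option II is nearest (Δ 0.012).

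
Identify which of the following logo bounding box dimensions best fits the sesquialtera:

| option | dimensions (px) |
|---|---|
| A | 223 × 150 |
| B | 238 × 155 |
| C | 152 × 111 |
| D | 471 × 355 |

A

Target 3:2 ≈ 1.500.
A: 1.487 (Δ0.013)  B: 1.535 (Δ0.035)  C: 1.369 (Δ0.131)  D: 1.327 (Δ0.173)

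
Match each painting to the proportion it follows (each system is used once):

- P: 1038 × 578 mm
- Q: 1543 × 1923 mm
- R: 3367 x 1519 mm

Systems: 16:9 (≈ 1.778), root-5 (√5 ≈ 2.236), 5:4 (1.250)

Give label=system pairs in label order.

P=16:9, Q=5:4, R=root-5

Ratios: P ≈ 1.796; Q ≈ 1.246; R ≈ 2.217.
Targets: 16:9 ≈ 1.778; root-5 ≈ 2.236; 5:4 ≈ 1.250.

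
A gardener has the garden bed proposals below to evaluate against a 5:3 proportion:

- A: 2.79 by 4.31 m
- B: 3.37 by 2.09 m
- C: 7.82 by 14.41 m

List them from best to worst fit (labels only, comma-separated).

B, A, C

A: 4.31/2.79 ≈ 1.545 → |1.545 − 1.667| = 0.122
B: 3.37/2.09 ≈ 1.612 → |1.612 − 1.667| = 0.055
C: 14.41/7.82 ≈ 1.843 → |1.843 − 1.667| = 0.176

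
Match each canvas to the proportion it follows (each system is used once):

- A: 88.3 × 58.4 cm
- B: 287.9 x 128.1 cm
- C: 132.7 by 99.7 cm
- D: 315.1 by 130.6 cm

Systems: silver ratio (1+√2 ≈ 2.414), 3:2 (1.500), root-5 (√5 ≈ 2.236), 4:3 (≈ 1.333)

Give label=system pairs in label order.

Ratios: A ≈ 1.512; B ≈ 2.247; C ≈ 1.331; D ≈ 2.413.
Targets: silver ratio ≈ 2.414; 3:2 ≈ 1.500; root-5 ≈ 2.236; 4:3 ≈ 1.333.

A=3:2, B=root-5, C=4:3, D=silver ratio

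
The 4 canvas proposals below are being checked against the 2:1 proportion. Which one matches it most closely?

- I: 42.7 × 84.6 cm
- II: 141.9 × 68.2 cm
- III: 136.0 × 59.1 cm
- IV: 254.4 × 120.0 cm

Target 2:1 ≈ 2.000.
I: 1.981 (Δ0.019)  II: 2.081 (Δ0.081)  III: 2.301 (Δ0.301)  IV: 2.120 (Δ0.120)

I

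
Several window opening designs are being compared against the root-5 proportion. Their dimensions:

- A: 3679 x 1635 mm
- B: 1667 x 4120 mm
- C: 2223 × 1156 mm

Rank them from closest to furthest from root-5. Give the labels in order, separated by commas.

A: 3679/1635 ≈ 2.250 → |2.250 − 2.236| = 0.014
B: 4120/1667 ≈ 2.472 → |2.472 − 2.236| = 0.236
C: 2223/1156 ≈ 1.923 → |1.923 − 2.236| = 0.313

A, B, C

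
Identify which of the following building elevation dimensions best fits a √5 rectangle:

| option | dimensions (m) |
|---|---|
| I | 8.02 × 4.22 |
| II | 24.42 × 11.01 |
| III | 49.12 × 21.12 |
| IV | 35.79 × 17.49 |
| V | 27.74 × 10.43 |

II

Target root-5 ≈ 2.236.
I: 1.900 (Δ0.336)  II: 2.218 (Δ0.018)  III: 2.326 (Δ0.090)  IV: 2.046 (Δ0.190)  V: 2.660 (Δ0.424)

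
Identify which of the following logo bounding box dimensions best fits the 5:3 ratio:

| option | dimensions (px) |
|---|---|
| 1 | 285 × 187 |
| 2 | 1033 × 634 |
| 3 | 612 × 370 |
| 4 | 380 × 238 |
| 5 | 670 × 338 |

3

Ratios (long/short): 1 ≈ 1.524; 2 ≈ 1.629; 3 ≈ 1.654; 4 ≈ 1.597; 5 ≈ 1.982.
5:3 ≈ 1.667; option 3 is nearest (Δ 0.013).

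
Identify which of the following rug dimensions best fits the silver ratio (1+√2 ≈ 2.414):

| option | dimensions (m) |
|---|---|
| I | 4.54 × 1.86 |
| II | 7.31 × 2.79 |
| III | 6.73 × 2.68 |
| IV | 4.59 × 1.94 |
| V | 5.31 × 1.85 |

Target silver ratio ≈ 2.414.
I: 2.441 (Δ0.027)  II: 2.620 (Δ0.206)  III: 2.511 (Δ0.097)  IV: 2.366 (Δ0.048)  V: 2.870 (Δ0.456)

I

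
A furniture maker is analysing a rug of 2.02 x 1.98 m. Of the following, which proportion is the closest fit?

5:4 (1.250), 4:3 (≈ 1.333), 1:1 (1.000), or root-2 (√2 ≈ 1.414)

1:1

2.02/1.98 ≈ 1.020. Nearest candidates are 1:1 (1.000, off by 0.020) and 5:4 (1.250, off by 0.230).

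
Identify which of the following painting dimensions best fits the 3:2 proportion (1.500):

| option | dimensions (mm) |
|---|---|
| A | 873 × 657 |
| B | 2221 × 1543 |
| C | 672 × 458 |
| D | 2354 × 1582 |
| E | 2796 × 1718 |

D

Ratios (long/short): A ≈ 1.329; B ≈ 1.439; C ≈ 1.467; D ≈ 1.488; E ≈ 1.627.
3:2 ≈ 1.500; option D is nearest (Δ 0.012).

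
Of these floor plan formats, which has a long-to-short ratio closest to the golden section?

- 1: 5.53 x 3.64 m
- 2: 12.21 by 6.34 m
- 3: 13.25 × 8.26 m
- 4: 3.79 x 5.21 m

3

Target golden ratio ≈ 1.618.
1: 1.519 (Δ0.099)  2: 1.926 (Δ0.308)  3: 1.604 (Δ0.014)  4: 1.375 (Δ0.243)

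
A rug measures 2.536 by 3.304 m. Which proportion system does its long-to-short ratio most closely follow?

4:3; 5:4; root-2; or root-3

3.304/2.536 ≈ 1.303. Nearest candidates are 4:3 (1.333, off by 0.030) and 5:4 (1.250, off by 0.053).

4:3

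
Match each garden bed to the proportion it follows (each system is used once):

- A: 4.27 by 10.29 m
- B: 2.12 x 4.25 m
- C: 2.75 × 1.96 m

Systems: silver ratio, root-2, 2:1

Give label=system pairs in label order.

Ratios: A ≈ 2.410; B ≈ 2.005; C ≈ 1.403.
Targets: silver ratio ≈ 2.414; root-2 ≈ 1.414; 2:1 ≈ 2.000.

A=silver ratio, B=2:1, C=root-2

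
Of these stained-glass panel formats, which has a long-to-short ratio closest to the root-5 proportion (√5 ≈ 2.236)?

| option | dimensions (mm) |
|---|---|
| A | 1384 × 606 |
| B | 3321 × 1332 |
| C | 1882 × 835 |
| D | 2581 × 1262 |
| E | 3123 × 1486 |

C

Target root-5 ≈ 2.236.
A: 2.284 (Δ0.048)  B: 2.493 (Δ0.257)  C: 2.254 (Δ0.018)  D: 2.045 (Δ0.191)  E: 2.102 (Δ0.134)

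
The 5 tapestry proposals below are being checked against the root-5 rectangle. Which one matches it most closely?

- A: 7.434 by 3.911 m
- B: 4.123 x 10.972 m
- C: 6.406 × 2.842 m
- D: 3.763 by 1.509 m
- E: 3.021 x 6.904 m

C

Ratios (long/short): A ≈ 1.901; B ≈ 2.661; C ≈ 2.254; D ≈ 2.494; E ≈ 2.285.
root-5 ≈ 2.236; option C is nearest (Δ 0.018).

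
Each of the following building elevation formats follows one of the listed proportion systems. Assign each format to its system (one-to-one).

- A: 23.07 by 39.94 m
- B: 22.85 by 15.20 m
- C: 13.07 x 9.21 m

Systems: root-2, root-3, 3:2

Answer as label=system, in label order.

A=root-3, B=3:2, C=root-2

A = 39.94/23.07 ≈ 1.731 → root-3 (1.732)
B = 22.85/15.20 ≈ 1.503 → 3:2 (1.500)
C = 13.07/9.21 ≈ 1.419 → root-2 (1.414)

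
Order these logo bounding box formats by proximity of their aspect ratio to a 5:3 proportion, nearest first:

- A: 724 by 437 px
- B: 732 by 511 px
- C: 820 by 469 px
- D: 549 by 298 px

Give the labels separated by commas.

A, C, D, B

A: 724/437 ≈ 1.657 → |1.657 − 1.667| = 0.010
B: 732/511 ≈ 1.432 → |1.432 − 1.667| = 0.235
C: 820/469 ≈ 1.748 → |1.748 − 1.667| = 0.081
D: 549/298 ≈ 1.842 → |1.842 − 1.667| = 0.175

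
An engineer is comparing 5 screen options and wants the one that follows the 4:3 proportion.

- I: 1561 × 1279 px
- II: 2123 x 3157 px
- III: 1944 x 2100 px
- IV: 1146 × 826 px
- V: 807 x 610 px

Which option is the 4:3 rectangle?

V

Ratios (long/short): I ≈ 1.220; II ≈ 1.487; III ≈ 1.080; IV ≈ 1.387; V ≈ 1.323.
4:3 ≈ 1.333; option V is nearest (Δ 0.010).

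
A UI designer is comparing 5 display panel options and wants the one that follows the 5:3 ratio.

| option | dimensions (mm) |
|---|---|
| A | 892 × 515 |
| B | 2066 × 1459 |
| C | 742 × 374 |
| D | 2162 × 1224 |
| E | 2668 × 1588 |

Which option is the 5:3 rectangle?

Ratios (long/short): A ≈ 1.732; B ≈ 1.416; C ≈ 1.984; D ≈ 1.766; E ≈ 1.680.
5:3 ≈ 1.667; option E is nearest (Δ 0.013).

E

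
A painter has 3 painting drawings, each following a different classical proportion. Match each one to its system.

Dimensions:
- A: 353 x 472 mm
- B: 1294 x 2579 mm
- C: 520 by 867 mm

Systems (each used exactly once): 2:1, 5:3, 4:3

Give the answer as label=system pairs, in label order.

A = 472/353 ≈ 1.337 → 4:3 (1.333)
B = 2579/1294 ≈ 1.993 → 2:1 (2.000)
C = 867/520 ≈ 1.667 → 5:3 (1.667)

A=4:3, B=2:1, C=5:3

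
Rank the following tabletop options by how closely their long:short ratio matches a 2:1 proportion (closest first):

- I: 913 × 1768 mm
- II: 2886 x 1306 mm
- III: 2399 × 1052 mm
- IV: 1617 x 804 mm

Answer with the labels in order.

IV, I, II, III

Ratios: I = 1768 / 913 ≈ 1.936; II = 2886 / 1306 ≈ 2.210; III = 2399 / 1052 ≈ 2.280; IV = 1617 / 804 ≈ 2.011.
|Δ from 2.000|: I 0.064; II 0.210; III 0.280; IV 0.011.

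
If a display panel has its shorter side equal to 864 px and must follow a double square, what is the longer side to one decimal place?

2:1 = 2.00000.
Longer side = 864 × 2.00000 ≈ 1728.000 → 1728.0 px.

1728.0 px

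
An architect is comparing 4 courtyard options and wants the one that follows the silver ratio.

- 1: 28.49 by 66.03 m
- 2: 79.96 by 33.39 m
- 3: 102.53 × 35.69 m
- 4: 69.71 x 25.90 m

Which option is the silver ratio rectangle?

Target silver ratio ≈ 2.414.
1: 2.318 (Δ0.096)  2: 2.395 (Δ0.019)  3: 2.873 (Δ0.459)  4: 2.692 (Δ0.278)

2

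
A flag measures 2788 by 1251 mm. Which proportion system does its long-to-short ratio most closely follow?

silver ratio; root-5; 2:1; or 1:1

2788/1251 ≈ 2.229. Nearest candidates are root-5 (2.236, off by 0.007) and silver ratio (2.414, off by 0.185).

root-5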